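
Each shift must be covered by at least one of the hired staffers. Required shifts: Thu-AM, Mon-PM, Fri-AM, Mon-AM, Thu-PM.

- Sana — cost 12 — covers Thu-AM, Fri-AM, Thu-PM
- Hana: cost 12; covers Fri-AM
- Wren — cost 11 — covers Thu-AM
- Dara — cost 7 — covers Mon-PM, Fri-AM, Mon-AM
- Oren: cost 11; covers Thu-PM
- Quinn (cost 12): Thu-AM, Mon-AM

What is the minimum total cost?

Choose Sana and Dara: together they cover Thu-AM, Mon-PM, Fri-AM, Mon-AM, Thu-PM — every shift.
Total cost: 12 + 7 = 19.

19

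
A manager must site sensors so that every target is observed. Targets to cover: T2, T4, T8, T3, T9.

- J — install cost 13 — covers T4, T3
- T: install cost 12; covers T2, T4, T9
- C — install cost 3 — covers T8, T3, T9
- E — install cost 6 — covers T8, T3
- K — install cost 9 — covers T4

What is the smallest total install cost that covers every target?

Choose T and C: together they cover T2, T4, T8, T3, T9 — every target.
Total install cost: 12 + 3 = 15.
No cover costs less than 15.

15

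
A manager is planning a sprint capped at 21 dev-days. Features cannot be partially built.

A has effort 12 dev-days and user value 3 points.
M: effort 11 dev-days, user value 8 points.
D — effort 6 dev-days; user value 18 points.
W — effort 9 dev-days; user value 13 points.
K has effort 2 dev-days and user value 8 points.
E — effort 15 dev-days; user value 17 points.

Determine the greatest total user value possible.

Allowing fractional choices, the relaxed optimum would be about 43.5, but features are indivisible.
D + W + K: effort 6 + 9 + 2 = 17 ≤ 21, user value 18 + 13 + 8 = 39.
M + D + K: effort 11 + 6 + 2 = 19 ≤ 21, user value 8 + 18 + 8 = 34.
D + E: effort 6 + 15 = 21 ≤ 21, user value 18 + 17 = 35.
Best is D, W, and K with total user value 39.

39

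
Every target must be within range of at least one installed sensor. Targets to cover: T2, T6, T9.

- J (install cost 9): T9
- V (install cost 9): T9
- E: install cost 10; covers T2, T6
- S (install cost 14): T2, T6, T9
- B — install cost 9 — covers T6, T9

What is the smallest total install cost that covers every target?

S alone covers T2, T6, T9 — every target.
Total install cost: 14.

14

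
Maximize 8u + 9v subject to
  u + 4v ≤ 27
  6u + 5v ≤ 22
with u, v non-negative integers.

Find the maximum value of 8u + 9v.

(u,v)=(0,4) is feasible, giving 36.
(u,v)=(1,3) is feasible, giving 35.
(u,v)=(0,3) is feasible, giving 27.
Maximum is 36 at (u,v)=(0,4).

36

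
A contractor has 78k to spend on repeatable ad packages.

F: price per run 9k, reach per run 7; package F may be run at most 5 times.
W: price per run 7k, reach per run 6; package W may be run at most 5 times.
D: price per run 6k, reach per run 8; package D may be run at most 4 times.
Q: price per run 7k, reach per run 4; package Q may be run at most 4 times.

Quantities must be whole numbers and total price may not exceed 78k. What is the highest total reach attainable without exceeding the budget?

76

This is a bounded integer knapsack.
2×F, 5×W, and 4×D: price 77 ≤ 78, reach 2·7 + 5·6 + 4·8 = 76.
2×F, 4×W, 4×D, and 1×Q: price 77 ≤ 78, reach 2·7 + 4·6 + 4·8 + 1·4 = 74.
Best is 76.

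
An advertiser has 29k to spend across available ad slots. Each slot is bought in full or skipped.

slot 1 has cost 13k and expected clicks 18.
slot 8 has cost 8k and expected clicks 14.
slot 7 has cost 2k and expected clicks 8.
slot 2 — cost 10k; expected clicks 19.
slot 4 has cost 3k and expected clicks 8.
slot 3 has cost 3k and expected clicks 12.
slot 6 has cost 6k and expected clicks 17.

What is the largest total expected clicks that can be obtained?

70

Take slot 8, slot 7, slot 2, slot 3, and slot 6: cost 8 + 2 + 10 + 3 + 6 = 29 ≤ 29, expected clicks 14 + 8 + 19 + 12 + 17 = 70.
No other feasible combination does better.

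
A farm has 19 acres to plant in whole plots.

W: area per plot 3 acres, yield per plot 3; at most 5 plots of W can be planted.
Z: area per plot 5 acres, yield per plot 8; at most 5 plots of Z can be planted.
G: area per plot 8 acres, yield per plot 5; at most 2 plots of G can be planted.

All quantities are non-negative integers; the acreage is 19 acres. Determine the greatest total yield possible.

This is a bounded integer knapsack.
Take 1×W and 3×Z: area 18 ≤ 19, yield 1·3 + 3·8 = 27.
No other integer combination yields more.

27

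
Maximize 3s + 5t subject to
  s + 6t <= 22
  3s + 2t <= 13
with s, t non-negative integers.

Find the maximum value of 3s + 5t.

21

Relaxing integrality, the LP optimum is 22.94 at (s,t) = (2.12, 3.31), which is not an integer point.
(s,t)=(2,3): 1·2+6·3=20≤22, 3·2+2·3=12≤13, objective 21.
(s,t)=(3,2): 1·3+6·2=15≤22, 3·3+2·2=13≤13, objective 19.
(s,t)=(1,3): 1·1+6·3=19≤22, 3·1+2·3=9≤13, objective 18.
Maximum is 21 at (s,t)=(2,3).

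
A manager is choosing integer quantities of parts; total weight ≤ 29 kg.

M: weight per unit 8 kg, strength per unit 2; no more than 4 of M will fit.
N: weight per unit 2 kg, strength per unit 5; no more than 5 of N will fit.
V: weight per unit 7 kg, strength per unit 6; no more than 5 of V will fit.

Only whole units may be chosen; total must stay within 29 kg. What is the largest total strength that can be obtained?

N has the best ratio (5/2); taking only N gives at most 5×5 = 25 (stopped by the supply cap of 5).
Mixing does better — 4×N and 3×V: weight 29 ≤ 29, strength 4·5 + 3·6 = 38.

38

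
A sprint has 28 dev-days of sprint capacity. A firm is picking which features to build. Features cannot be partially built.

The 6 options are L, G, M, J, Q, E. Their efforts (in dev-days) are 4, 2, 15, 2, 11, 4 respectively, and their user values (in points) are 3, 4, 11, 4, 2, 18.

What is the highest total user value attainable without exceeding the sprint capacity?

Allowing fractional choices, the relaxed optimum would be about 40.2, but features are indivisible.
L + G + M + E: effort 4 + 2 + 15 + 4 = 25 ≤ 28, user value 3 + 4 + 11 + 18 = 36.
L + G + M + J + E: effort 4 + 2 + 15 + 2 + 4 = 27 ≤ 28, user value 3 + 4 + 11 + 4 + 18 = 40.
G + M + J + E: effort 2 + 15 + 2 + 4 = 23 ≤ 28, user value 4 + 11 + 4 + 18 = 37.
Best is L, G, M, J, and E with total user value 40.

40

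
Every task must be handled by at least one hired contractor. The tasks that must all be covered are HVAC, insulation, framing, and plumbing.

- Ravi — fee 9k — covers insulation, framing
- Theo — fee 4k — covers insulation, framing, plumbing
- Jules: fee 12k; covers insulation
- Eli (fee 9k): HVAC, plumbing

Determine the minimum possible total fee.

Choose Theo and Eli: together they cover HVAC, insulation, framing, plumbing — every task.
Total fee: 4 + 9 = 13.

13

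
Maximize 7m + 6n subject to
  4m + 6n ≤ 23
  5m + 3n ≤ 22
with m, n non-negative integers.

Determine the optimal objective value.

28

Relaxing integrality, the LP optimum is 33.50 at (m,n) = (3.5, 1.5), which is not an integer point.
(m,n)=(4,0): 4·4+6·0=16≤23, 5·4+3·0=20≤22, objective 28.
(m,n)=(3,1): 4·3+6·1=18≤23, 5·3+3·1=18≤22, objective 27.
No feasible integer point exceeds 28.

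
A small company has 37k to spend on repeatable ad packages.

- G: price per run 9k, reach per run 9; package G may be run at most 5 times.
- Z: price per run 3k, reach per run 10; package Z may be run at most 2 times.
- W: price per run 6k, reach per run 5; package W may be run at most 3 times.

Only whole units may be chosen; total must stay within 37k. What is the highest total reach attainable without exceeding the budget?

48

2×G, 2×Z, and 2×W: price 36 ≤ 37, reach 2·9 + 2·10 + 2·5 = 48.
3×G and 2×Z: price 33 ≤ 37, reach 3·9 + 2·10 = 47.
Best is 48.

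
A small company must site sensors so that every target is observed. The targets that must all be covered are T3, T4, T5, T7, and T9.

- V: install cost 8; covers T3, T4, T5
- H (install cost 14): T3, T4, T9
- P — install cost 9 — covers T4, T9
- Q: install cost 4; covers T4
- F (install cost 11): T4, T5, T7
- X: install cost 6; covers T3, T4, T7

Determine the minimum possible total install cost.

Choose V, P, and X: together they cover T3, T4, T5, T7, T9 — every target.
Total install cost: 8 + 9 + 6 = 23.
No cover costs less than 23.

23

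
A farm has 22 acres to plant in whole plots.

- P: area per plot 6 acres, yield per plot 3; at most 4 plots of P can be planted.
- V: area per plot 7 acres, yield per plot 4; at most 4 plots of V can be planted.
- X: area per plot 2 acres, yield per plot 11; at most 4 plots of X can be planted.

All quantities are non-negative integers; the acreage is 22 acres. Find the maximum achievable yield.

This is a bounded integer knapsack.
2×V and 4×X: area 22 ≤ 22, yield 2·4 + 4·11 = 52.
1×P, 1×V, and 4×X: area 21 ≤ 22, yield 1·3 + 1·4 + 4·11 = 51.
Best is 52.

52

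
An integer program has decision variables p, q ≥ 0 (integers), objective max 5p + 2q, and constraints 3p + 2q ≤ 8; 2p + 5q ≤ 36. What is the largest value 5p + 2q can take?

12

Relaxing integrality, the LP optimum is 13.33 at (p,q) = (2.67, 0), which is not an integer point.
(p,q)=(2,1) is feasible, giving 12.
(p,q)=(2,0) is feasible, giving 10.
Maximum is 12 at (p,q)=(2,1).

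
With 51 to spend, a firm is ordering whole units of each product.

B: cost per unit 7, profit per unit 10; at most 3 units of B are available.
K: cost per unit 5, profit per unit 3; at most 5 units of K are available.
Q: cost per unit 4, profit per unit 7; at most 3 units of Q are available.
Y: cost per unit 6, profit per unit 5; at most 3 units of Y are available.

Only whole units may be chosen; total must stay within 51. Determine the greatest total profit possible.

Take 3×B, 3×Q, and 3×Y: cost 51 ≤ 51, profit 3·10 + 3·7 + 3·5 = 66.
Q has the best ratio (7/4) and is taken to its limit of 3; remaining capacity is filled optimally with the others.

66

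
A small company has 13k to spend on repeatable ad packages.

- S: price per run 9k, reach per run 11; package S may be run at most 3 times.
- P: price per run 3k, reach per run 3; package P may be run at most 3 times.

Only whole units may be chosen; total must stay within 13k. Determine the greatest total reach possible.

14

S has the best ratio (11/9); taking only S gives at most 1×11 = 11 (stopped by the price limit).
Mixing does better — 1×S and 1×P: price 12 ≤ 13, reach 1·11 + 1·3 = 14.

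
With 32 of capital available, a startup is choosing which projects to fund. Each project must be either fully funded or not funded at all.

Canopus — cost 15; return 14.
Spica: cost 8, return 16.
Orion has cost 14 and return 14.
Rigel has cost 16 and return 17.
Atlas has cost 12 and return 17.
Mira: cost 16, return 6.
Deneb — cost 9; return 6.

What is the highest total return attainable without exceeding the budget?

Canopus + Spica + Deneb: cost 15 + 8 + 9 = 32 ≤ 32, return 14 + 16 + 6 = 36.
Spica + Orion + Deneb: cost 8 + 14 + 9 = 31 ≤ 32, return 16 + 14 + 6 = 36.
Spica + Atlas + Deneb: cost 8 + 12 + 9 = 29 ≤ 32, return 16 + 17 + 6 = 39.
Best is Spica, Atlas, and Deneb with total return 39.

39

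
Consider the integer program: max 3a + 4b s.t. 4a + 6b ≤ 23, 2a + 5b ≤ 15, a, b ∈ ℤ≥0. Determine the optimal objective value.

Relaxing integrality, the LP optimum is 17.25 at (a,b) = (5.75, 0), which is not an integer point.
(a,b)=(4,1): 4·4+6·1=22≤23, 2·4+5·1=13≤15, objective 16.
(a,b)=(5,0): 4·5+6·0=20≤23, 2·5+5·0=10≤15, objective 15.
(a,b)=(3,1): 4·3+6·1=18≤23, 2·3+5·1=11≤15, objective 13.
The best lattice point is (4,1), giving 16.

16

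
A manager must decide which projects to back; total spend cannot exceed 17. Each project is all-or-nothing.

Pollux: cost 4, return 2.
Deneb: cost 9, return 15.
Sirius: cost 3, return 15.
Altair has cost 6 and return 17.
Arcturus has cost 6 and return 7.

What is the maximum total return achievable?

This is an integer program with binary decision variables.
Allowing fractional choices, the relaxed optimum would be about 45.3, but projects are indivisible.
Sirius + Altair: cost 3 + 6 = 9 ≤ 17, return 15 + 17 = 32.
Sirius + Altair + Arcturus: cost 3 + 6 + 6 = 15 ≤ 17, return 15 + 17 + 7 = 39.
Pollux + Sirius + Altair: cost 4 + 3 + 6 = 13 ≤ 17, return 2 + 15 + 17 = 34.
Best is Sirius, Altair, and Arcturus with total return 39.

39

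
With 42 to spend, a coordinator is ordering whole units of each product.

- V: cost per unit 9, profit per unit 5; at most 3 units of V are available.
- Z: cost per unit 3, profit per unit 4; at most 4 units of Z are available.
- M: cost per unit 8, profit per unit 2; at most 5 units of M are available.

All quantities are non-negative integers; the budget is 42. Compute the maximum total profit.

Z has the best ratio (4/3); taking only Z gives at most 4×4 = 16 (stopped by the supply cap of 4).
Mixing does better — 3×V and 4×Z: cost 39 ≤ 42, profit 3·5 + 4·4 = 31.

31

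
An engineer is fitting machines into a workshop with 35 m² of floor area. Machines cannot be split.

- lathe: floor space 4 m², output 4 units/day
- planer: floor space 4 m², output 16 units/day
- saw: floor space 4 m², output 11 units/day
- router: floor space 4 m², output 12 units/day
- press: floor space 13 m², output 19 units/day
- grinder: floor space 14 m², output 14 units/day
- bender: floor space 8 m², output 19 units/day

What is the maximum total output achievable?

Allowing fractional choices, the relaxed optimum would be about 79.0, but machines are indivisible.
lathe + planer + router + press + bender: floor space 4 + 4 + 4 + 13 + 8 = 33 ≤ 35, output 4 + 16 + 12 + 19 + 19 = 70.
planer + saw + router + grinder + bender: floor space 4 + 4 + 4 + 14 + 8 = 34 ≤ 35, output 16 + 11 + 12 + 14 + 19 = 72.
planer + saw + router + press + bender: floor space 4 + 4 + 4 + 13 + 8 = 33 ≤ 35, output 16 + 11 + 12 + 19 + 19 = 77.
Best is planer, saw, router, press, and bender with total output 77.

77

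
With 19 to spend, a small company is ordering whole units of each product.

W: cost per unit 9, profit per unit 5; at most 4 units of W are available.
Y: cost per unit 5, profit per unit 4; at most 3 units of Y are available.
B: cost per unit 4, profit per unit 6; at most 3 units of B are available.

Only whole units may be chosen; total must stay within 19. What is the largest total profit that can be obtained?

B has the best ratio (6/4); taking only B gives at most 3×6 = 18 (stopped by the supply cap of 3).
Mixing does better — 1×Y and 3×B: cost 17 ≤ 19, profit 1·4 + 3·6 = 22.

22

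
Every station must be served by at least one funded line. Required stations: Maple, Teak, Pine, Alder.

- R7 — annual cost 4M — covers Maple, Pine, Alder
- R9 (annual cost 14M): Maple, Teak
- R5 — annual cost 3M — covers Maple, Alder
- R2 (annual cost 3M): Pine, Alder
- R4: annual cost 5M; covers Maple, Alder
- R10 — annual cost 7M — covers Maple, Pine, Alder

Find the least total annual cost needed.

The greedy cost-per-new-station heuristic would pick R7 and R9 for 18, but a cheaper cover exists.
Choose R9 and R2: together they cover Maple, Teak, Pine, Alder — every station.
Total annual cost: 14 + 3 = 17.
No cover costs less than 17.

17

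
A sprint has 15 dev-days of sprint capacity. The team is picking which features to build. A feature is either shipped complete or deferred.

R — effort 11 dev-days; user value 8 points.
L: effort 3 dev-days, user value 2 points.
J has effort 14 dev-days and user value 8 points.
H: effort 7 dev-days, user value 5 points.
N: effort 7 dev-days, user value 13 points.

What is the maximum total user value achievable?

Allowing fractional choices, the relaxed optimum would be about 18.8, but features are indivisible.
L + N: effort 3 + 7 = 10 ≤ 15, user value 2 + 13 = 15.
N: effort 7 ≤ 15, user value 13.
H + N: effort 7 + 7 = 14 ≤ 15, user value 5 + 13 = 18.
Best is H and N with total user value 18.

18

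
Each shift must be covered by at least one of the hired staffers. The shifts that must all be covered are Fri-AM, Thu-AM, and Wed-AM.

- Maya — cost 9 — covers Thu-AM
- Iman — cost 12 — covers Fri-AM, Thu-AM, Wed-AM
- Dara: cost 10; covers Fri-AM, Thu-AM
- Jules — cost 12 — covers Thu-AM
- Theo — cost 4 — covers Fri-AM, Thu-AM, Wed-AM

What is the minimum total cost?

This is a weighted set-cover instance.
Theo alone covers Fri-AM, Thu-AM, Wed-AM — every shift.
Total cost: 4.
No cover costs less than 4.

4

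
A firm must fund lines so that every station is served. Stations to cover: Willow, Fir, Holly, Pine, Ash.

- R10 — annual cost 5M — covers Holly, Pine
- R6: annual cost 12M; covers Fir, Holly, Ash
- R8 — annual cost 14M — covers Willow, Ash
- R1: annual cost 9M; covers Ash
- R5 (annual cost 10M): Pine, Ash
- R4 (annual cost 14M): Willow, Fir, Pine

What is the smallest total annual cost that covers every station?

This is an integer covering problem.
The greedy cost-per-new-station heuristic would pick R10, R6, and R8 for 31, but a cheaper cover exists.
Choose R6 and R4: together they cover Willow, Fir, Holly, Pine, Ash — every station.
Total annual cost: 12 + 14 = 26.
No cover costs less than 26.

26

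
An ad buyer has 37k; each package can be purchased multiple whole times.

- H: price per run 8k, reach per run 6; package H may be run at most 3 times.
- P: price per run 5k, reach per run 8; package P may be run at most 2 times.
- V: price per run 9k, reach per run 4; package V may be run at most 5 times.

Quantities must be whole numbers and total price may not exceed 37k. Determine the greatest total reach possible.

34

This is a bounded integer knapsack.
P has the best ratio (8/5); taking only P gives at most 2×8 = 16 (stopped by the supply cap of 2).
Mixing does better — 3×H and 2×P: price 34 ≤ 37, reach 3·6 + 2·8 = 34.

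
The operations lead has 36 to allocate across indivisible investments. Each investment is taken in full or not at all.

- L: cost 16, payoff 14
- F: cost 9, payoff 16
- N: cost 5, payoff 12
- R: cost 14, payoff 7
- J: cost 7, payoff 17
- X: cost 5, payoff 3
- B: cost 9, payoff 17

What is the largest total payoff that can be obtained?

65

Allowing fractional choices, the relaxed optimum would be about 67.2, but investments are indivisible.
F + N + J + B: cost 9 + 5 + 7 + 9 = 30 ≤ 36, payoff 16 + 12 + 17 + 17 = 62.
F + N + J + X + B: cost 9 + 5 + 7 + 5 + 9 = 35 ≤ 36, payoff 16 + 12 + 17 + 3 + 17 = 65.
Best is F, N, J, X, and B with total payoff 65.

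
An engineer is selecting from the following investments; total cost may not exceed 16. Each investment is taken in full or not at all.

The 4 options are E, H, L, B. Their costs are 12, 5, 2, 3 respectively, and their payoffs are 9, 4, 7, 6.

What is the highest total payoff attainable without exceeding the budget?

17

Allowing fractional choices, the relaxed optimum would be about 21.5, but investments are indivisible.
E + L: cost 12 + 2 = 14 ≤ 16, payoff 9 + 7 = 16.
H + L + B: cost 5 + 2 + 3 = 10 ≤ 16, payoff 4 + 7 + 6 = 17.
Best is H, L, and B with total payoff 17.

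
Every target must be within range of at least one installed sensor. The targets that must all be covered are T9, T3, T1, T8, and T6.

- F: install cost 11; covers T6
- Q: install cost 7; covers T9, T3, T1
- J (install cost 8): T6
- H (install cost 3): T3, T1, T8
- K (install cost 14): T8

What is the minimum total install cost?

This is an integer covering problem.
Choose Q, J, and H: together they cover T9, T3, T1, T8, T6 — every target.
Total install cost: 7 + 8 + 3 = 18.
No cover costs less than 18.

18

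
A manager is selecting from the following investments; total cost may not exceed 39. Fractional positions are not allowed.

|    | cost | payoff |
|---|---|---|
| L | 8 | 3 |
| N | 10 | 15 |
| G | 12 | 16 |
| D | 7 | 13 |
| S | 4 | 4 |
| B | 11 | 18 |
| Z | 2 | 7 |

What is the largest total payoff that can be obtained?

Allowing fractional choices, the relaxed optimum would be about 65.0, but investments are indivisible.
N + G + S + B + Z: cost 10 + 12 + 4 + 11 + 2 = 39 ≤ 39, payoff 15 + 16 + 4 + 18 + 7 = 60.
N + D + S + B + Z: cost 10 + 7 + 4 + 11 + 2 = 34 ≤ 39, payoff 15 + 13 + 4 + 18 + 7 = 57.
G + D + S + B + Z: cost 12 + 7 + 4 + 11 + 2 = 36 ≤ 39, payoff 16 + 13 + 4 + 18 + 7 = 58.
Best is N, G, S, B, and Z with total payoff 60.

60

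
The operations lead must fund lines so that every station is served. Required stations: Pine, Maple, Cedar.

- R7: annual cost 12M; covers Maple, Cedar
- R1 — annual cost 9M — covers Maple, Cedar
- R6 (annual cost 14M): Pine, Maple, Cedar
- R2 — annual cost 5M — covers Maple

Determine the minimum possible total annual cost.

14

This is an integer covering problem.
R6 alone covers Pine, Maple, Cedar — every station.
Total annual cost: 14.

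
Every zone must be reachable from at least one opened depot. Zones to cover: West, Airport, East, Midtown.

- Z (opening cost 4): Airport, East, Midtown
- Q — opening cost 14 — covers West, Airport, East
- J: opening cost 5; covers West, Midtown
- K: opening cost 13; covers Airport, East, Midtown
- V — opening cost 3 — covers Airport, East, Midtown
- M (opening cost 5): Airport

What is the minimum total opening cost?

Choose J and V: together they cover West, Airport, East, Midtown — every zone.
Total opening cost: 5 + 3 = 8.

8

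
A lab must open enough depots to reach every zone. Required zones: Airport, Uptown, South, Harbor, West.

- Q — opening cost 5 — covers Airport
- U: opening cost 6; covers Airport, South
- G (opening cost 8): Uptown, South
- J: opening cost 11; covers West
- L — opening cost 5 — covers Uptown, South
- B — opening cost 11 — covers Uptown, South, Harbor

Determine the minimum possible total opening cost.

This is an integer covering problem.
The greedy cost-per-new-zone heuristic would pick L, Q, J, and B for 32, but a cheaper cover exists.
Choose Q, J, and B: together they cover Airport, Uptown, South, Harbor, West — every zone.
Total opening cost: 5 + 11 + 11 = 27.
No cover costs less than 27.

27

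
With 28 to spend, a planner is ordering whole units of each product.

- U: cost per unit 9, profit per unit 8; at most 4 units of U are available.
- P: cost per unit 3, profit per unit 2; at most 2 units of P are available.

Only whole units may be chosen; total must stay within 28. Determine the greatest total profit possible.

U has the best ratio (8/9); taking only U gives at most 3×8 = 24 (stopped by the cost limit).
Optimal: 3×U: cost 27 ≤ 28, profit 3·8 = 24.

24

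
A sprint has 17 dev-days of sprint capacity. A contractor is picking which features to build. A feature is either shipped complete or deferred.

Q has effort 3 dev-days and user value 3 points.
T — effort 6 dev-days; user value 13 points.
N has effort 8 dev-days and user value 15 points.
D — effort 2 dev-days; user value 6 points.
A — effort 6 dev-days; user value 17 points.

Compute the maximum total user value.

39

This is a 0-1 knapsack instance.
Allowing fractional choices, the relaxed optimum would be about 41.6, but features are indivisible.
Q + T + D + A: effort 3 + 6 + 2 + 6 = 17 ≤ 17, user value 3 + 13 + 6 + 17 = 39.
N + D + A: effort 8 + 2 + 6 = 16 ≤ 17, user value 15 + 6 + 17 = 38.
Best is Q, T, D, and A with total user value 39.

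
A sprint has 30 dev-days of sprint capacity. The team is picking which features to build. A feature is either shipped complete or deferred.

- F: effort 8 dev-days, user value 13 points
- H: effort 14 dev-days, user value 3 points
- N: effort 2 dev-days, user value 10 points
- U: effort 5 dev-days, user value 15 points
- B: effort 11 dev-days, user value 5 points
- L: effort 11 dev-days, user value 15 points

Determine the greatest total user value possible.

53

Allowing fractional choices, the relaxed optimum would be about 54.8, but features are indivisible.
F + N + U + L: effort 8 + 2 + 5 + 11 = 26 ≤ 30, user value 13 + 10 + 15 + 15 = 53.
N + U + B + L: effort 2 + 5 + 11 + 11 = 29 ≤ 30, user value 10 + 15 + 5 + 15 = 45.
F + U + L: effort 8 + 5 + 11 = 24 ≤ 30, user value 13 + 15 + 15 = 43.
Best is F, N, U, and L with total user value 53.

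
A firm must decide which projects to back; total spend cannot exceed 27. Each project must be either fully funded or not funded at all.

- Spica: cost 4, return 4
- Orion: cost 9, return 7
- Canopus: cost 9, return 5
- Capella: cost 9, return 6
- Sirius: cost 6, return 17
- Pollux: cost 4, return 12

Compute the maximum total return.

40

This is a 0-1 knapsack instance.
Take Spica, Orion, Sirius, and Pollux: cost 4 + 9 + 6 + 4 = 23 ≤ 27, return 4 + 7 + 17 + 12 = 40.
No other feasible combination does better.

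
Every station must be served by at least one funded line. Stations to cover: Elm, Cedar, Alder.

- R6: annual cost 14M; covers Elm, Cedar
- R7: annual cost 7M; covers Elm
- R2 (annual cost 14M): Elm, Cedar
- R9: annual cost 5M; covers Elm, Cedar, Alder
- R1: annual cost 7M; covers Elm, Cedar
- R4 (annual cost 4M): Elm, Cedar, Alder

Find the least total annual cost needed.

4

R4 alone covers Elm, Cedar, Alder — every station.
Total annual cost: 4.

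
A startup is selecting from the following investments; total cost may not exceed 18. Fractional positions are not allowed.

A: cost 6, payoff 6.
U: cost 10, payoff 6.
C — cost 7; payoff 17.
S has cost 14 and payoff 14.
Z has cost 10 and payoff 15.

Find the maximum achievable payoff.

32

Take C and Z: cost 7 + 10 = 17 ≤ 18, payoff 17 + 15 = 32.
No other feasible combination does better.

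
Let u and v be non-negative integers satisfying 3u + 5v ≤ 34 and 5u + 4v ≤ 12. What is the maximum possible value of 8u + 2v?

16

(u,v)=(2,0): 3·2+5·0=6≤34, 5·2+4·0=10≤12, objective 16.
(u,v)=(1,1): 3·1+5·1=8≤34, 5·1+4·1=9≤12, objective 10.
(u,v)=(1,0): 3·1+5·0=3≤34, 5·1+4·0=5≤12, objective 8.
The best lattice point is (2,0), giving 16.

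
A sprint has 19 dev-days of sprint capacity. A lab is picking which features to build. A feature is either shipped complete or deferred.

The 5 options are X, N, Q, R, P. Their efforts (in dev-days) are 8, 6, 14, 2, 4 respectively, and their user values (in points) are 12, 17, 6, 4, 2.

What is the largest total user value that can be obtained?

33

X + N + P: effort 8 + 6 + 4 = 18 ≤ 19, user value 12 + 17 + 2 = 31.
X + N + R: effort 8 + 6 + 2 = 16 ≤ 19, user value 12 + 17 + 4 = 33.
Best is X, N, and R with total user value 33.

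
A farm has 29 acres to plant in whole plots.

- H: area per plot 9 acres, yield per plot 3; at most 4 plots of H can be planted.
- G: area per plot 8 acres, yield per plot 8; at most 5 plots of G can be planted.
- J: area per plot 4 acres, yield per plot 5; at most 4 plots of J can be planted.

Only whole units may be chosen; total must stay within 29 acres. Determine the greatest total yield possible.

Take 2×G and 3×J: area 28 ≤ 29, yield 2·8 + 3·5 = 31.
No other integer combination yields more.

31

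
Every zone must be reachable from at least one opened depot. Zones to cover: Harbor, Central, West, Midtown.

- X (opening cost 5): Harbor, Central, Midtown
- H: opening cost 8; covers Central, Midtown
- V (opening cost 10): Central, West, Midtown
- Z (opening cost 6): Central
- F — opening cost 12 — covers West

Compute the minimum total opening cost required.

15

Choose X and V: together they cover Harbor, Central, West, Midtown — every zone.
Total opening cost: 5 + 10 = 15.
No cover costs less than 15.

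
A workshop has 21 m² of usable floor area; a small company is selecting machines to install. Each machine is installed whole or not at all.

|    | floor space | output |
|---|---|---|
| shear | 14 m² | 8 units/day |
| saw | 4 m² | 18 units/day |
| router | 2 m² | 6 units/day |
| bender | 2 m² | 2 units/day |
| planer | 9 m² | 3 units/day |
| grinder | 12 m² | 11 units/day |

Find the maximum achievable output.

37

This is a 0-1 knapsack instance.
Allowing fractional choices, the relaxed optimum would be about 37.6, but machines are indivisible.
shear + saw + router: floor space 14 + 4 + 2 = 20 ≤ 21, output 8 + 18 + 6 = 32.
saw + router + bender + grinder: floor space 4 + 2 + 2 + 12 = 20 ≤ 21, output 18 + 6 + 2 + 11 = 37.
saw + router + grinder: floor space 4 + 2 + 12 = 18 ≤ 21, output 18 + 6 + 11 = 35.
Best is saw, router, bender, and grinder with total output 37.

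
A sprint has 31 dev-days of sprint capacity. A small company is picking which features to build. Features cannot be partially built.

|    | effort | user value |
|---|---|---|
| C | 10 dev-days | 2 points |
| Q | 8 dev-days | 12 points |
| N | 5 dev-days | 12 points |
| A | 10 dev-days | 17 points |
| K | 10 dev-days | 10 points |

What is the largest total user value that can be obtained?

Allowing fractional choices, the relaxed optimum would be about 49.0, but features are indivisible.
Q + N + A: effort 8 + 5 + 10 = 23 ≤ 31, user value 12 + 12 + 17 = 41.
Q + A + K: effort 8 + 10 + 10 = 28 ≤ 31, user value 12 + 17 + 10 = 39.
N + A + K: effort 5 + 10 + 10 = 25 ≤ 31, user value 12 + 17 + 10 = 39.
Best is Q, N, and A with total user value 41.

41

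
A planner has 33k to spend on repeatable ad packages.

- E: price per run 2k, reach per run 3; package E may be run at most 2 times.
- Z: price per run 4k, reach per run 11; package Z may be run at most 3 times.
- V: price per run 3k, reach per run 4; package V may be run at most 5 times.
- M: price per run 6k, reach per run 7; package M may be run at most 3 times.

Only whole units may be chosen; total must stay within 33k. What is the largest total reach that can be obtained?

60

This is a bounded integer knapsack.
Z has the best ratio (11/4); taking only Z gives at most 3×11 = 33 (stopped by the supply cap of 3).
Mixing does better — 3×Z, 5×V, and 1×M: price 33 ≤ 33, reach 3·11 + 5·4 + 1·7 = 60.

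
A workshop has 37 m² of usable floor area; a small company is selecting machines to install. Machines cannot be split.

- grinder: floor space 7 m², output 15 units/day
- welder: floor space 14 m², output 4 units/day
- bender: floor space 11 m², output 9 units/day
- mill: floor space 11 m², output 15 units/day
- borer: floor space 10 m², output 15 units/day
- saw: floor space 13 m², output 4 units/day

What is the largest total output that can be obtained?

Allowing fractional choices, the relaxed optimum would be about 52.4, but machines are indivisible.
grinder + bender + borer: floor space 7 + 11 + 10 = 28 ≤ 37, output 15 + 9 + 15 = 39.
grinder + mill + borer: floor space 7 + 11 + 10 = 28 ≤ 37, output 15 + 15 + 15 = 45.
Best is grinder, mill, and borer with total output 45.

45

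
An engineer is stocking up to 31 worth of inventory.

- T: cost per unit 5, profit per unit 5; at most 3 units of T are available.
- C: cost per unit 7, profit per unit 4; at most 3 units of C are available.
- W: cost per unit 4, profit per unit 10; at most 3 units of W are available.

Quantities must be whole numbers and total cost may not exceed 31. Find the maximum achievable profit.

45

Take 3×T and 3×W: cost 27 ≤ 31, profit 3·5 + 3·10 = 45.
W has the best ratio (10/4) and is taken to its limit of 3; remaining capacity is filled optimally with the others.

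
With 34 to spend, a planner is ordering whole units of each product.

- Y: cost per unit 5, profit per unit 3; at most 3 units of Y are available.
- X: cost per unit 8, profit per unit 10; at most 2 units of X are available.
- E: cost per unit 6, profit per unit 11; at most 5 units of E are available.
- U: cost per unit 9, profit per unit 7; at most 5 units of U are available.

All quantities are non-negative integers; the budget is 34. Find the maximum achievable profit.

E has the best ratio (11/6); taking only E gives at most 5×11 = 55 (stopped by the cost limit).
Optimal: 5×E: cost 30 ≤ 34, profit 5·11 = 55.

55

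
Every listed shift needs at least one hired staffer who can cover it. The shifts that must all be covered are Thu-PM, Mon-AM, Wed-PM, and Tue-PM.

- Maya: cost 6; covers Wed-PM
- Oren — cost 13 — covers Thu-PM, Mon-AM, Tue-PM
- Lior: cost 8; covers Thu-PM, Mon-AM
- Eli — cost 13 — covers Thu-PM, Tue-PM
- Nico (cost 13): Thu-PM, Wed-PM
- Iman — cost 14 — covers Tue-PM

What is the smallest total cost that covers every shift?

This is a weighted set-cover instance.
The greedy cost-per-new-shift heuristic would pick Lior, Maya, and Oren for 27, but a cheaper cover exists.
Choose Maya and Oren: together they cover Thu-PM, Mon-AM, Wed-PM, Tue-PM — every shift.
Total cost: 6 + 13 = 19.
No cover costs less than 19.

19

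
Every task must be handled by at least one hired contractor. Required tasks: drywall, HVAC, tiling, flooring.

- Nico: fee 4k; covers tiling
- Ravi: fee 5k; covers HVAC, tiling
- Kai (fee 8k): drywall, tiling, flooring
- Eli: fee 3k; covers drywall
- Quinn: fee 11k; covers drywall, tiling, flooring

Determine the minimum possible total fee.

This is an integer covering problem.
The greedy cost-per-new-task heuristic would pick Ravi, Eli, and Kai for 16, but a cheaper cover exists.
Choose Ravi and Kai: together they cover drywall, HVAC, tiling, flooring — every task.
Total fee: 5 + 8 = 13.
No cover costs less than 13.

13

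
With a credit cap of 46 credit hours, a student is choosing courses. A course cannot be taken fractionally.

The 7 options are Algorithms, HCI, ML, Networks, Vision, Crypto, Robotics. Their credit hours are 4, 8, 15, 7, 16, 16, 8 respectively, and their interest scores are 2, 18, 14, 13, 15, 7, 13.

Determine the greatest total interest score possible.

61

Allowing fractional choices, the relaxed optimum would be about 65.5, but courses are indivisible.
Algorithms + HCI + Networks + Vision + Robotics: credit hours 4 + 8 + 7 + 16 + 8 = 43 ≤ 46, interest score 2 + 18 + 13 + 15 + 13 = 61.
Algorithms + HCI + ML + Networks + Robotics: credit hours 4 + 8 + 15 + 7 + 8 = 42 ≤ 46, interest score 2 + 18 + 14 + 13 + 13 = 60.
Best is Algorithms, HCI, Networks, Vision, and Robotics with total interest score 61.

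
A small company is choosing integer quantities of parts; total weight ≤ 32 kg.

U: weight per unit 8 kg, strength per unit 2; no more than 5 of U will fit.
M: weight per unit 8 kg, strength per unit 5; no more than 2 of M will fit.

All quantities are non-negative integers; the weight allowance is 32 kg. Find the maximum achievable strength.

14

This is a bounded integer knapsack.
1×U and 2×M: weight 24 ≤ 32, strength 1·2 + 2·5 = 12.
2×U and 2×M: weight 32 ≤ 32, strength 2·2 + 2·5 = 14.
Best is 14.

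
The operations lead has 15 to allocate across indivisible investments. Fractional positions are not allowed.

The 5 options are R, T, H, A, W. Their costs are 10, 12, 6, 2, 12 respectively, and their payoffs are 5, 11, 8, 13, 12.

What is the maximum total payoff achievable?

H + A: cost 6 + 2 = 8 ≤ 15, payoff 8 + 13 = 21.
A + W: cost 2 + 12 = 14 ≤ 15, payoff 13 + 12 = 25.
T + A: cost 12 + 2 = 14 ≤ 15, payoff 11 + 13 = 24.
Best is A and W with total payoff 25.

25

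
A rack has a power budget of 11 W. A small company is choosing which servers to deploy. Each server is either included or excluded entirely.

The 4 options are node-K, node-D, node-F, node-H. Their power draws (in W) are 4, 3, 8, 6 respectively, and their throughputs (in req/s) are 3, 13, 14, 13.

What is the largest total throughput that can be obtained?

27

This is a 0-1 knapsack instance.
Allowing fractional choices, the relaxed optimum would be about 29.5, but servers are indivisible.
node-D + node-H: power draw 3 + 6 = 9 ≤ 11, throughput 13 + 13 = 26.
node-D + node-F: power draw 3 + 8 = 11 ≤ 11, throughput 13 + 14 = 27.
node-K + node-D: power draw 4 + 3 = 7 ≤ 11, throughput 3 + 13 = 16.
Best is node-D and node-F with total throughput 27.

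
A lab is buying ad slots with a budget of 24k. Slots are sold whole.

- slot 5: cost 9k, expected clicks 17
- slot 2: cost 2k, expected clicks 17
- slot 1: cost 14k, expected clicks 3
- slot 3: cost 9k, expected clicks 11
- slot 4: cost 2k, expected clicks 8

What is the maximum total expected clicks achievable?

53

Allowing fractional choices, the relaxed optimum would be about 53.4, but ad slots are indivisible.
slot 5 + slot 2 + slot 3 + slot 4: cost 9 + 2 + 9 + 2 = 22 ≤ 24, expected clicks 17 + 17 + 11 + 8 = 53.
slot 5 + slot 2 + slot 3: cost 9 + 2 + 9 = 20 ≤ 24, expected clicks 17 + 17 + 11 = 45.
Best is slot 5, slot 2, slot 3, and slot 4 with total expected clicks 53.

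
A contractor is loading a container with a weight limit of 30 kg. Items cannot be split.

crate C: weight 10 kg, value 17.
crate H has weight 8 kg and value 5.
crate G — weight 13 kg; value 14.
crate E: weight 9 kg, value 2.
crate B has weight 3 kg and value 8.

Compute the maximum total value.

39

Take crate C, crate G, and crate B: weight 10 + 13 + 3 = 26 ≤ 30, value 17 + 14 + 8 = 39.
No other feasible combination does better.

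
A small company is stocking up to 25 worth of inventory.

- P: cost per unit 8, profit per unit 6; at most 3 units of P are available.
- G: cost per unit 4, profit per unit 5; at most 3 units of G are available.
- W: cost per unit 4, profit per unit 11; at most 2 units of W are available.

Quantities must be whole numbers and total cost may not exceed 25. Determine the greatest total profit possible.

38

Take 1×P, 2×G, and 2×W: cost 24 ≤ 25, profit 1·6 + 2·5 + 2·11 = 38.
W has the best ratio (11/4) and is taken to its limit of 2; remaining capacity is filled optimally with the others.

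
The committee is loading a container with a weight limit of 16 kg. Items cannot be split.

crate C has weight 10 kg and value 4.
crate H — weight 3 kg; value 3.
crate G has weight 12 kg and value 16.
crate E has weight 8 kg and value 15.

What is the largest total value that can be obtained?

19

Allowing fractional choices, the relaxed optimum would be about 25.7, but items are indivisible.
crate H + crate G: weight 3 + 12 = 15 ≤ 16, value 3 + 16 = 19.
crate H + crate E: weight 3 + 8 = 11 ≤ 16, value 3 + 15 = 18.
Best is crate H and crate G with total value 19.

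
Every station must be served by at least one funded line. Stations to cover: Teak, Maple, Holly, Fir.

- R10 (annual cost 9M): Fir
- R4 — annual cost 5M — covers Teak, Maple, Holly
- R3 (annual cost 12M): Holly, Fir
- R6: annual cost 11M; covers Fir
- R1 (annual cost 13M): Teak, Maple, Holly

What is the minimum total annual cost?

14

Choose R10 and R4: together they cover Teak, Maple, Holly, Fir — every station.
Total annual cost: 9 + 5 = 14.
No cover costs less than 14.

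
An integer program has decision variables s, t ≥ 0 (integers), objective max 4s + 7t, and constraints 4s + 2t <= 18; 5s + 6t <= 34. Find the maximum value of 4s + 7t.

(s,t)=(2,4) is feasible, giving 36.
(s,t)=(0,5) is feasible, giving 35.
(s,t)=(3,3) is feasible, giving 33.
No feasible integer point exceeds 36.

36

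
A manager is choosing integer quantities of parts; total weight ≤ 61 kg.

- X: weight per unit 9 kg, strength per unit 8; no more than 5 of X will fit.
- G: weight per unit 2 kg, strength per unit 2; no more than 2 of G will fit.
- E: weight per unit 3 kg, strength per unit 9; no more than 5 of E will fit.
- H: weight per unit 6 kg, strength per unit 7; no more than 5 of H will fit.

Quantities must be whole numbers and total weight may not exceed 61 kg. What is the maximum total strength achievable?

Take 2×X, 2×G, 5×E, and 4×H: weight 61 ≤ 61, strength 2·8 + 2·2 + 5·9 + 4·7 = 93.
E has the best ratio (9/3) and is taken to its limit of 5; remaining capacity is filled optimally with the others.

93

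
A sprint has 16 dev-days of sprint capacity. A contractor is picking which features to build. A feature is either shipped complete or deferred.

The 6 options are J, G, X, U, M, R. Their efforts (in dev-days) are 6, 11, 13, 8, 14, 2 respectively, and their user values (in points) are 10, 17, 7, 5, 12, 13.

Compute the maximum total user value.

30

This is a 0-1 knapsack instance.
Allowing fractional choices, the relaxed optimum would be about 35.4, but features are indivisible.
G + R: effort 11 + 2 = 13 ≤ 16, user value 17 + 13 = 30.
M + R: effort 14 + 2 = 16 ≤ 16, user value 12 + 13 = 25.
J + U + R: effort 6 + 8 + 2 = 16 ≤ 16, user value 10 + 5 + 13 = 28.
Best is G and R with total user value 30.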